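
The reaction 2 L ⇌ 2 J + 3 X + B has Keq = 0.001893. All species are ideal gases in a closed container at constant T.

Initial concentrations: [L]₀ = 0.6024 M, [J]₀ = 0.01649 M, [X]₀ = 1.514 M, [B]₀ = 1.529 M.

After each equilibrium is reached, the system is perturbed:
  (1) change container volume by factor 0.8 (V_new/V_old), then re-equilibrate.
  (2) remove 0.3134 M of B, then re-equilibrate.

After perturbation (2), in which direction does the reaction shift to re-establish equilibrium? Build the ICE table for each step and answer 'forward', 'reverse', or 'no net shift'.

Direction: forward

Q₀ = 0.003976 vs Keq = 0.001893 ⇒ Q>K, reverse
Step 1:
                    L           J           X           B
  I            0.6024     0.01649       1.514       1.529
  C          0.004925   -0.004925   -0.007388   -0.002463
  E            0.6073     0.01156       1.507       1.527
  solve Keq expr → x = -0.002463; check Q = 0.001893
Then change container volume by factor 0.8 (V_new/V_old).
Step 2:
                    L           J           X           B
  I            0.7592     0.01446       1.883       1.908
  C          0.005079   -0.005079   -0.007619    -0.00254
  E            0.7642    0.009377       1.876       1.906
  solve Keq expr → x = -0.00254; check Q = 0.001893
Then remove 0.3134 M of B.
Step 3:
                    L           J           X           B
  I            0.7642    0.009377       1.876       1.592
  C       -8.5797e-04  8.5797e-04    0.001287  4.2898e-04
  E            0.7634     0.01023       1.877       1.593
  solve Keq expr → x = 4.2898e-04; check Q = 0.001893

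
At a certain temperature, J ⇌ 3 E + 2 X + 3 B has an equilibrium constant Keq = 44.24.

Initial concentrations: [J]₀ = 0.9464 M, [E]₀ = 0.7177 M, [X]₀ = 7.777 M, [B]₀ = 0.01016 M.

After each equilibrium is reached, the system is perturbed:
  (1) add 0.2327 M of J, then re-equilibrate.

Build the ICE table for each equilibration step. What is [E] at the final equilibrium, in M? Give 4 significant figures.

Q₀ = 2.4778e-05 vs Keq = 44.24 ⇒ Q<K, forward
Step 1:
                    J           E           X           B
  Initial      0.9464      0.7177       7.777     0.01016
  Change      -0.1978      0.5935      0.3957      0.5935
  Equil        0.7486       1.311       8.173      0.6036
  solve Keq expr → x = 0.1978; check Q = 44.24
Then add 0.2327 M of J.
Step 2:
                    J           E           X           B
  Initial      0.9813       1.311       8.173      0.6036
  Change     -0.01189     0.03566     0.02377     0.03566
  Equil        0.9694       1.347       8.196      0.6393
  solve Keq expr → x = 0.01189; check Q = 44.24

[E]_eq = 1.347 M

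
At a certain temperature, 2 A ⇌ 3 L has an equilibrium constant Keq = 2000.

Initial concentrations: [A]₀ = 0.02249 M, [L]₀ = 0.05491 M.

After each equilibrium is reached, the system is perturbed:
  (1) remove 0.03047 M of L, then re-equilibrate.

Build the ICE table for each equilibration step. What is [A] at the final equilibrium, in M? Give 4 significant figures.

Q₀ = 0.3273 vs Keq = 2000 ⇒ Q<K, forward
Step 1:
                   A          L
  Initial    0.02249    0.05491
  Change    -0.02191    0.03286
  Equil   5.8147e-04    0.08777
  solve Keq expr → x = 0.01095; check Q = 2000
Then remove 0.03047 M of L.
Step 2:
                   A          L
  Initial 5.8147e-04     0.0573
  Change  -2.7147e-04 4.0720e-04
  Equil   3.1000e-04    0.05771
  solve Keq expr → x = 1.3573e-04; check Q = 2000

[A]_eq = 3.1000e-04 M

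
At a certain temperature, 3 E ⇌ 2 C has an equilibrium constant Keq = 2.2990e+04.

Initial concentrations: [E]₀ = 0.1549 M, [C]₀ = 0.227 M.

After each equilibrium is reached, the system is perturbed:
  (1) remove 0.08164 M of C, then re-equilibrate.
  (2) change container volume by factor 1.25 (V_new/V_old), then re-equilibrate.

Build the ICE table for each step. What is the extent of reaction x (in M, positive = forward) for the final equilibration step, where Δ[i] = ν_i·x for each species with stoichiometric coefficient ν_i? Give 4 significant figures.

Q₀ = 13.86 vs Keq = 2.2990e+04 ⇒ Q<K, forward
Step 1:
                  E         C
  Initial    0.1549     0.227
  Change    -0.1385   0.09231
  Equil     0.01643    0.3193
  solve Keq expr → x = 0.04616; check Q = 2.2990e+04
Then remove 0.08164 M of C.
Step 2:
                  E         C
  Initial   0.01643    0.2377
  Change  -0.002864  0.001909
  Equil     0.01357    0.2396
  solve Keq expr → x = 9.5454e-04; check Q = 2.2990e+04
Then change container volume by factor 1.25 (V_new/V_old).
Step 3:
                  E         C
  Initial   0.01085    0.1917
  Change  8.1591e-04 -5.4394e-04
  Equil     0.01167    0.1911
  solve Keq expr → x = -2.7197e-04; check Q = 2.2990e+04

x = -2.7197e-04 M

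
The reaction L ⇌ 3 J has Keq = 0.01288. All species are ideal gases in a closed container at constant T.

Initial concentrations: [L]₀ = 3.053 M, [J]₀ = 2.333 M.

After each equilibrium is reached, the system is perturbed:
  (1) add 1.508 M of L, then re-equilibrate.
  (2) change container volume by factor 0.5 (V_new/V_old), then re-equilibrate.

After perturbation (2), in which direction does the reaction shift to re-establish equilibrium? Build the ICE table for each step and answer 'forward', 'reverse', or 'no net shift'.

Direction: reverse

Q₀ = 4.159 vs Keq = 0.01288 ⇒ Q>K, reverse
Step 1:
                   L          J
  Initial      3.053      2.333
  Change      0.6567      -1.97
  Equil         3.71     0.3629
  solve Keq expr → x = -0.6567; check Q = 0.01288
Then add 1.508 M of L.
Step 2:
                   L          J
  Initial      5.218     0.3629
  Change    -0.01444    0.04332
  Equil        5.203     0.4062
  solve Keq expr → x = 0.01444; check Q = 0.01288
Then change container volume by factor 0.5 (V_new/V_old).
Step 3:
                   L          J
  Initial      10.41     0.8124
  Change     0.09966     -0.299
  Equil        10.51     0.5134
  solve Keq expr → x = -0.09966; check Q = 0.01288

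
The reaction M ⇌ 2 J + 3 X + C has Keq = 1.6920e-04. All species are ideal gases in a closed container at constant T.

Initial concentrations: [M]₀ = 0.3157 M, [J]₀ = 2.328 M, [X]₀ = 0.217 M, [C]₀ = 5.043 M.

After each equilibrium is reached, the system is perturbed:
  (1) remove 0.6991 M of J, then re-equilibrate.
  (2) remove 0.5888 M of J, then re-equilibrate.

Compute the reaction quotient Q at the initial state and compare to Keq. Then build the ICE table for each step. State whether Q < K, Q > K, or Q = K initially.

Q₀ = 0.8846; Q > K (proceeds reverse)

Q₀ = 0.8846 vs Keq = 1.6920e-04 ⇒ Q>K, reverse
Step 1:
                  M         J         X         C
  init       0.3157     2.328     0.217     5.043
  Δ         0.06768   -0.1354   -0.2031  -0.06768
  eq         0.3834     2.193   0.01395     4.975
  solve Keq expr → x = -0.06768; check Q = 1.6920e-04
Then remove 0.6991 M of J.
Step 2:
                  M         J         X         C
  init       0.3834     1.494   0.01395     4.975
  Δ       -0.001341  0.002683  0.004024  0.001341
  eq          0.382     1.496   0.01797     4.977
  solve Keq expr → x = 0.001341; check Q = 1.6920e-04
Then remove 0.5888 M of J.
Step 3:
                  M         J         X         C
  init        0.382    0.9074   0.01797     4.977
  Δ       -0.002324  0.004647  0.006971  0.002324
  eq         0.3797    0.9121   0.02494     4.979
  solve Keq expr → x = 0.002324; check Q = 1.6920e-04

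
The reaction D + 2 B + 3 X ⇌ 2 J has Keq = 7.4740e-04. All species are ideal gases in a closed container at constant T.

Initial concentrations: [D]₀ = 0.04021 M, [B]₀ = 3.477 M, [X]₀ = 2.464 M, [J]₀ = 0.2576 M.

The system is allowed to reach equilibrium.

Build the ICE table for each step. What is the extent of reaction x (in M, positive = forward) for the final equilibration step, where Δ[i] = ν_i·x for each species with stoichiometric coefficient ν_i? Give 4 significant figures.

x = -0.06127 M

Q₀ = 0.009125 vs Keq = 7.4740e-04 ⇒ Q>K, reverse
Step 1:
                  D         B         X         J
  Initial   0.04021     3.477     2.464    0.2576
  Change    0.06127    0.1225    0.1838   -0.1225
  Equil      0.1015       3.6     2.648    0.1351
  solve Keq expr → x = -0.06127; check Q = 7.4740e-04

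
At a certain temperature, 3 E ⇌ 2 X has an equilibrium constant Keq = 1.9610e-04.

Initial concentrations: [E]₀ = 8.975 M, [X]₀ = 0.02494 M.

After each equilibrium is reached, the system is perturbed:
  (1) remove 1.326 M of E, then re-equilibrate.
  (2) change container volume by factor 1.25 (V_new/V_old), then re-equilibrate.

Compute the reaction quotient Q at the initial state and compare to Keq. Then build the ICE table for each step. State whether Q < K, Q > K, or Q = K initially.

Q₀ = 8.6038e-07 vs Keq = 1.9610e-04 ⇒ Q<K, forward
Step 1:
                  E         X
  I           8.975   0.02494
  C         -0.4825    0.3216
  E           8.493    0.3466
  solve Keq expr → x = 0.1608; check Q = 1.9610e-04
Then remove 1.326 M of E.
Step 2:
                  E         X
  I           7.167    0.3466
  C          0.1077  -0.07183
  E           7.274    0.2747
  solve Keq expr → x = -0.03592; check Q = 1.9610e-04
Then change container volume by factor 1.25 (V_new/V_old).
Step 3:
                  E         X
  I           5.819    0.2198
  C         0.03234  -0.02156
  E           5.852    0.1982
  solve Keq expr → x = -0.01078; check Q = 1.9610e-04

Q₀ = 8.6038e-07; Q < K (proceeds forward)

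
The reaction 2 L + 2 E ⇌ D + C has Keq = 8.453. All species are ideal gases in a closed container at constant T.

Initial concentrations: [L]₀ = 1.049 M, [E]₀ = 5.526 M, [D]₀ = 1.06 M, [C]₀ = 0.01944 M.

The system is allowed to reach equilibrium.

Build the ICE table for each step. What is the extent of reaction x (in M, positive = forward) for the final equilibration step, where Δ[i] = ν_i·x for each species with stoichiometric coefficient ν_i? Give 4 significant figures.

Q₀ = 6.1324e-04 vs Keq = 8.453 ⇒ Q<K, forward
Step 1:
                   L          E          D          C
  I            1.049      5.526       1.06    0.01944
  C          -0.9817    -0.9817     0.4908     0.4908
  E          0.06733      4.544      1.551     0.5103
  solve Keq expr → x = 0.4908; check Q = 8.453

x = 0.4908 M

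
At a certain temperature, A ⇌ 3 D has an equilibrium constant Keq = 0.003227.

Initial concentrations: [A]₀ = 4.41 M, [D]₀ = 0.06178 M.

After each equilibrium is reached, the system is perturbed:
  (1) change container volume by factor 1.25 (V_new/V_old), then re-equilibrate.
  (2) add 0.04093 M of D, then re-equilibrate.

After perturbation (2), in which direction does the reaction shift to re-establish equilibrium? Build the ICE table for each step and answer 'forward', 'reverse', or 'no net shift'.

Direction: reverse

Q₀ = 5.3469e-05 vs Keq = 0.003227 ⇒ Q<K, forward
Step 1:
                    A           D
  init           4.41     0.06178
  Δ          -0.05982      0.1795
  eq             4.35      0.2412
  solve Keq expr → x = 0.05982; check Q = 0.003227
Then change container volume by factor 1.25 (V_new/V_old).
Step 2:
                    A           D
  init           3.48       0.193
  Δ          -0.01024     0.03073
  eq             3.47      0.2237
  solve Keq expr → x = 0.01024; check Q = 0.003227
Then add 0.04093 M of D.
Step 3:
                    A           D
  init           3.47      0.2647
  Δ           0.01355    -0.04064
  eq            3.483       0.224
  solve Keq expr → x = -0.01355; check Q = 0.003227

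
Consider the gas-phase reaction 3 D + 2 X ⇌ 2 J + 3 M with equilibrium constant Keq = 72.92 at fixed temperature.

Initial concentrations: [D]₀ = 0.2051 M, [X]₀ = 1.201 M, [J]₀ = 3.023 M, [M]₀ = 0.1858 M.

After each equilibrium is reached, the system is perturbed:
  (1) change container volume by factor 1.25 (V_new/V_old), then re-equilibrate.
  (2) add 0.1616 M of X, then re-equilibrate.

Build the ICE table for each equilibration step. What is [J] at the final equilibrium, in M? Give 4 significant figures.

Q₀ = 4.71 vs Keq = 72.92 ⇒ Q<K, forward
Step 1:
                  D         X         J         M
  Initial    0.2051     1.201     3.023    0.1858
  Change   -0.08153  -0.05435   0.05435   0.08153
  Equil      0.1236     1.147     3.077    0.2673
  solve Keq expr → x = 0.02718; check Q = 72.92
Then change container volume by factor 1.25 (V_new/V_old).
Step 2:
                  D         X         J         M
  Initial   0.09886    0.9173     2.462    0.2139
  Change          0         0         0         0
  Equil     0.09886    0.9173     2.462    0.2139
  solve Keq expr → x = 0; check Q = 72.92
Then add 0.1616 M of X.
Step 3:
                  D         X         J         M
  Initial   0.09886     1.079     2.462    0.2139
  Change  -0.006898 -0.004599  0.004599  0.006898
  Equil     0.09196     1.074     2.466    0.2208
  solve Keq expr → x = 0.002299; check Q = 72.92

[J]_eq = 2.466 M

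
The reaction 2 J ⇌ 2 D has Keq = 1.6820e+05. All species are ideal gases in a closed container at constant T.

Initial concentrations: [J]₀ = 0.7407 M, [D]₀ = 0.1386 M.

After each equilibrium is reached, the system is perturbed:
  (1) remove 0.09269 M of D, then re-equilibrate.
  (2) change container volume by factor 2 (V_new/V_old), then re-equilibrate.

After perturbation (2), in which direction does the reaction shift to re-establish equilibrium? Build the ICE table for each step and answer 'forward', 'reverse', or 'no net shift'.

Q₀ = 0.03501 vs Keq = 1.6820e+05 ⇒ Q<K, forward
Step 1:
                  J         D
  init       0.7407    0.1386
  Δ         -0.7386    0.7386
  eq       0.002139    0.8772
  solve Keq expr → x = 0.3693; check Q = 1.6820e+05
Then remove 0.09269 M of D.
Step 2:
                  J         D
  init     0.002139    0.7845
  Δ       -2.2546e-04 2.2546e-04
  eq       0.001913    0.7847
  solve Keq expr → x = 1.1273e-04; check Q = 1.6820e+05
Then change container volume by factor 2 (V_new/V_old).
Step 3:
                  J         D
  init    9.5666e-04    0.3923
  Δ               0         0
  eq      9.5666e-04    0.3923
  solve Keq expr → x = 0; check Q = 1.6820e+05

Direction: no net shift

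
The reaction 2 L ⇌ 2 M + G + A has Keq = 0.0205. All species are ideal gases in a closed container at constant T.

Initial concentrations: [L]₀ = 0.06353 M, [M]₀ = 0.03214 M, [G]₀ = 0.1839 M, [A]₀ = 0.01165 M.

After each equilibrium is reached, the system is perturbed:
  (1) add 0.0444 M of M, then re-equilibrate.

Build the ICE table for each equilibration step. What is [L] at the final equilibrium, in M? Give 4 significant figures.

Q₀ = 5.4833e-04 vs Keq = 0.0205 ⇒ Q<K, forward
Step 1:
                  L         M         G         A
  init      0.06353   0.03214    0.1839   0.01165
  Δ        -0.03104   0.03104   0.01552   0.01552
  eq        0.03249   0.06318    0.1994   0.02717
  solve Keq expr → x = 0.01552; check Q = 0.0205
Then add 0.0444 M of M.
Step 2:
                  L         M         G         A
  init      0.03249    0.1076    0.1994   0.02717
  Δ         0.01112  -0.01112 -0.005561 -0.005561
  eq        0.04361   0.09646    0.1939   0.02161
  solve Keq expr → x = -0.005561; check Q = 0.0205

[L]_eq = 0.04361 M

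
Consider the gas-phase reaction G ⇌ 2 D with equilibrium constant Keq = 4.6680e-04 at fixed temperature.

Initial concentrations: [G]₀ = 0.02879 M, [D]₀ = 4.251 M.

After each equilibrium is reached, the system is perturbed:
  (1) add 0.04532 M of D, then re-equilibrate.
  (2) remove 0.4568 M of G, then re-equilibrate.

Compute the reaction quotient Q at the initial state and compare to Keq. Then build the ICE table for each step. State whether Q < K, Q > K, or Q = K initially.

Q₀ = 627.7 vs Keq = 4.6680e-04 ⇒ Q>K, reverse
Step 1:
                  G         D
  Initial   0.02879     4.251
  Change       2.11    -4.219
  Equil       2.138    0.0316
  solve Keq expr → x = -2.11; check Q = 4.6680e-04
Then add 0.04532 M of D.
Step 2:
                  G         D
  Initial     2.138   0.07692
  Change    0.02258  -0.04515
  Equil       2.161   0.03176
  solve Keq expr → x = -0.02258; check Q = 4.6680e-04
Then remove 0.4568 M of G.
Step 3:
                  G         D
  Initial     1.704   0.03176
  Change   0.001771 -0.003541
  Equil       1.706   0.02822
  solve Keq expr → x = -0.001771; check Q = 4.6680e-04

Q₀ = 627.7; Q > K (proceeds reverse)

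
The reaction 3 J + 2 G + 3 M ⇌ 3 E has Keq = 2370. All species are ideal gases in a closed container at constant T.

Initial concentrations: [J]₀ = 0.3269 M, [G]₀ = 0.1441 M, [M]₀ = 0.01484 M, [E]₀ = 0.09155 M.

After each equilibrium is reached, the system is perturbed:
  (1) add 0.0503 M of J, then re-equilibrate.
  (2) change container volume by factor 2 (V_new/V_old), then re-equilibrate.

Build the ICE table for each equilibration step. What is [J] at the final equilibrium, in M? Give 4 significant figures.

[J]_eq = 0.215 M

Q₀ = 3.2367e+05 vs Keq = 2370 ⇒ Q>K, reverse
Step 1:
                  J         G         M         E
  init       0.3269    0.1441   0.01484   0.09155
  Δ         0.02913   0.01942   0.02913  -0.02913
  eq          0.356    0.1635   0.04397   0.06242
  solve Keq expr → x = -0.009711; check Q = 2370
Then add 0.0503 M of J.
Step 2:
                  J         G         M         E
  init       0.4063    0.1635   0.04397   0.06242
  Δ       -0.002976 -0.001984 -0.002976  0.002976
  eq         0.4034    0.1615     0.041   0.06539
  solve Keq expr → x = 9.9204e-04; check Q = 2370
Then change container volume by factor 2 (V_new/V_old).
Step 3:
                  J         G         M         E
  init       0.2017   0.08077    0.0205    0.0327
  Δ          0.0133  0.008864    0.0133   -0.0133
  eq          0.215   0.08963   0.03379    0.0194
  solve Keq expr → x = -0.004432; check Q = 2370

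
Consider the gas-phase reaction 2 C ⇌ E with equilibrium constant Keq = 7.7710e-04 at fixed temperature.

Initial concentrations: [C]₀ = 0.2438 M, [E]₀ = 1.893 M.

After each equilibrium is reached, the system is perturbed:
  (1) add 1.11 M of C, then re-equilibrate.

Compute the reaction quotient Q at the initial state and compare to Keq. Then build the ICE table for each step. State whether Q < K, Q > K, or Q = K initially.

Q₀ = 31.85 vs Keq = 7.7710e-04 ⇒ Q>K, reverse
Step 1:
                    C           E
  I            0.2438       1.893
  C             3.761      -1.881
  E             4.005     0.01246
  solve Keq expr → x = -1.881; check Q = 7.7710e-04
Then add 1.11 M of C.
Step 2:
                    C           E
  I             5.115     0.01246
  C          -0.01549    0.007744
  E             5.099     0.02021
  solve Keq expr → x = 0.007744; check Q = 7.7710e-04

Q₀ = 31.85; Q > K (proceeds reverse)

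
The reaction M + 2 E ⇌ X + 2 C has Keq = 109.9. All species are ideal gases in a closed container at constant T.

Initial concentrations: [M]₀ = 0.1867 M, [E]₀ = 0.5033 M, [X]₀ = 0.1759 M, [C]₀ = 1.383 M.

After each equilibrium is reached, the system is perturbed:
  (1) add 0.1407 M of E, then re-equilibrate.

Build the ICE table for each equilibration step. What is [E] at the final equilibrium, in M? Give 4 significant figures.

[E]_eq = 0.3778 M

Q₀ = 7.114 vs Keq = 109.9 ⇒ Q<K, forward
Step 1:
                   M          E          X          C
  Initial     0.1867     0.5033     0.1759      1.383
  Change     -0.1075     -0.215     0.1075      0.215
  Equil      0.07921     0.2883     0.2834      1.598
  solve Keq expr → x = 0.1075; check Q = 109.9
Then add 0.1407 M of E.
Step 2:
                   M          E          X          C
  Initial    0.07921      0.429     0.2834      1.598
  Change    -0.02562   -0.05124    0.02562    0.05124
  Equil      0.05359     0.3778      0.309      1.649
  solve Keq expr → x = 0.02562; check Q = 109.9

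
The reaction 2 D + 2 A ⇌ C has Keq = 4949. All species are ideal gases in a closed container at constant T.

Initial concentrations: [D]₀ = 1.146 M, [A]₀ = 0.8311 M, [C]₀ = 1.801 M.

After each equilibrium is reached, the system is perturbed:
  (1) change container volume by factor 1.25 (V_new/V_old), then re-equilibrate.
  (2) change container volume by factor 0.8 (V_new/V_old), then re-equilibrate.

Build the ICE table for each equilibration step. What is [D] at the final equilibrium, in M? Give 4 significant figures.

[D]_eq = 0.3715 M

Q₀ = 1.985 vs Keq = 4949 ⇒ Q<K, forward
Step 1:
                  D         A         C
  I           1.146    0.8311     1.801
  C         -0.7745   -0.7745    0.3872
  E          0.3715    0.0566     2.188
  solve Keq expr → x = 0.3872; check Q = 4949
Then change container volume by factor 1.25 (V_new/V_old).
Step 2:
                  D         A         C
  I          0.2972   0.04528     1.751
  C         0.01486   0.01486  -0.00743
  E          0.3121   0.06014     1.743
  solve Keq expr → x = -0.00743; check Q = 4949
Then change container volume by factor 0.8 (V_new/V_old).
Step 3:
                  D         A         C
  I          0.3901   0.07518     2.179
  C        -0.01857  -0.01857  0.009287
  E          0.3715    0.0566     2.188
  solve Keq expr → x = 0.009287; check Q = 4949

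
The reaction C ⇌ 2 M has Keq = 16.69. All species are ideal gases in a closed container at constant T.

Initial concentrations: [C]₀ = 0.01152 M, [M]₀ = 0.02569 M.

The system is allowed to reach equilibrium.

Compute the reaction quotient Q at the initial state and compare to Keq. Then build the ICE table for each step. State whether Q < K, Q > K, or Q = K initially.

Q₀ = 0.05729; Q < K (proceeds forward)

Q₀ = 0.05729 vs Keq = 16.69 ⇒ Q<K, forward
Step 1:
                   C          M
  I          0.01152    0.02569
  C         -0.01138    0.02276
  E       1.4064e-04    0.04845
  solve Keq expr → x = 0.01138; check Q = 16.69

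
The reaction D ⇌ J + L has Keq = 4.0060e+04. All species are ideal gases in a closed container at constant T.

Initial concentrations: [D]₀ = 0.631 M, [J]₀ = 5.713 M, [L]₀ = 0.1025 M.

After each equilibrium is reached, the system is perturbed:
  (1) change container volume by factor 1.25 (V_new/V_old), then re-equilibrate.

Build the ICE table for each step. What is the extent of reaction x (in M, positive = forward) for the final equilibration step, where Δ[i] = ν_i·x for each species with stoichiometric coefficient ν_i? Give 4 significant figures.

x = 1.8580e-05 M

Q₀ = 0.928 vs Keq = 4.0060e+04 ⇒ Q<K, forward
Step 1:
                    D           J           L
  I             0.631       5.713      0.1025
  C           -0.6309      0.6309      0.6309
  E        1.1614e-04       6.344      0.7334
  solve Keq expr → x = 0.6309; check Q = 4.0060e+04
Then change container volume by factor 1.25 (V_new/V_old).
Step 2:
                    D           J           L
  I        9.2911e-05       5.075      0.5867
  C       -1.8580e-05  1.8580e-05  1.8580e-05
  E        7.4331e-05       5.075      0.5867
  solve Keq expr → x = 1.8580e-05; check Q = 4.0060e+04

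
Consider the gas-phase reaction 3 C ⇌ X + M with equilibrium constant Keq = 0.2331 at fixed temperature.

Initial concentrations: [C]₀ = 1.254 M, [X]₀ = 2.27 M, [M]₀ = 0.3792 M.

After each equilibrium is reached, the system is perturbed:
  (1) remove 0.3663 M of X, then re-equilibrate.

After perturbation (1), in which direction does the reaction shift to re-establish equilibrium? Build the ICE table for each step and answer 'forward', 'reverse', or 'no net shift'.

Q₀ = 0.4365 vs Keq = 0.2331 ⇒ Q>K, reverse
Step 1:
                   C          X          M
  init         1.254       2.27     0.3792
  Δ           0.1879   -0.06263   -0.06263
  eq           1.442      2.207     0.3166
  solve Keq expr → x = -0.06263; check Q = 0.2331
Then remove 0.3663 M of X.
Step 2:
                   C          X          M
  init         1.442      1.841     0.3166
  Δ         -0.05457    0.01819    0.01819
  eq           1.387      1.859     0.3348
  solve Keq expr → x = 0.01819; check Q = 0.2331

Direction: forward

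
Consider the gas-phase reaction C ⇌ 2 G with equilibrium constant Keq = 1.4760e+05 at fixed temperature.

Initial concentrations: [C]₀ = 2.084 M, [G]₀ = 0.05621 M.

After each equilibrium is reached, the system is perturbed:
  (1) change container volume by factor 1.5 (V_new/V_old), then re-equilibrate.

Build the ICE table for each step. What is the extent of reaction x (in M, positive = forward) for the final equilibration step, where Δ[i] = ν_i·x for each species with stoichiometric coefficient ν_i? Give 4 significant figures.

Q₀ = 0.001516 vs Keq = 1.4760e+05 ⇒ Q<K, forward
Step 1:
                  C         G
  init        2.084   0.05621
  Δ          -2.084     4.168
  eq      1.2088e-04     4.224
  solve Keq expr → x = 2.084; check Q = 1.4760e+05
Then change container volume by factor 1.5 (V_new/V_old).
Step 2:
                  C         G
  init    8.0587e-05     2.816
  Δ       -2.6860e-05 5.3720e-05
  eq      5.3727e-05     2.816
  solve Keq expr → x = 2.6860e-05; check Q = 1.4760e+05

x = 2.6860e-05 M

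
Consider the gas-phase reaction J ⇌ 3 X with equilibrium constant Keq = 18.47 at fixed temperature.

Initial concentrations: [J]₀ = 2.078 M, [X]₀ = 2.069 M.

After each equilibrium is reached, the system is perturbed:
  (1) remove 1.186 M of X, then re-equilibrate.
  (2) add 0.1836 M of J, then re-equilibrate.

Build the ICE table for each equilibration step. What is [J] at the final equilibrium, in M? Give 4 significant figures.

Q₀ = 4.262 vs Keq = 18.47 ⇒ Q<K, forward
Step 1:
                    J           X
  init          2.078       2.069
  Δ           -0.3647       1.094
  eq            1.713       3.163
  solve Keq expr → x = 0.3647; check Q = 18.47
Then remove 1.186 M of X.
Step 2:
                    J           X
  init          1.713       1.977
  Δ           -0.3241      0.9724
  eq            1.389       2.949
  solve Keq expr → x = 0.3241; check Q = 18.47
Then add 0.1836 M of J.
Step 3:
                    J           X
  init          1.573       2.949
  Δ          -0.03408      0.1022
  eq            1.539       3.052
  solve Keq expr → x = 0.03408; check Q = 18.47

[J]_eq = 1.539 M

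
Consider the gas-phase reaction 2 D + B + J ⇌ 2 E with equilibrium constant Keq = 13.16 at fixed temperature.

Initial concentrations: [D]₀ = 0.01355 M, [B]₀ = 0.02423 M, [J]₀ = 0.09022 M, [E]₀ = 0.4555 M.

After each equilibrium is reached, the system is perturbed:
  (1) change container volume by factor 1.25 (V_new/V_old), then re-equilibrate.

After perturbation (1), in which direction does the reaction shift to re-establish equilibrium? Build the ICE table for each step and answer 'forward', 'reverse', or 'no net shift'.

Q₀ = 5.1694e+05 vs Keq = 13.16 ⇒ Q>K, reverse
Step 1:
                   D          B          J          E
  init       0.01355    0.02423    0.09022     0.4555
  Δ           0.2658     0.1329     0.1329    -0.2658
  eq          0.2793     0.1571     0.2231     0.1897
  solve Keq expr → x = -0.1329; check Q = 13.16
Then change container volume by factor 1.25 (V_new/V_old).
Step 2:
                   D          B          J          E
  init        0.2235     0.1257     0.1785     0.1518
  Δ          0.01531   0.007655   0.007655   -0.01531
  eq          0.2388     0.1334     0.1861     0.1365
  solve Keq expr → x = -0.007655; check Q = 13.16

Direction: reverse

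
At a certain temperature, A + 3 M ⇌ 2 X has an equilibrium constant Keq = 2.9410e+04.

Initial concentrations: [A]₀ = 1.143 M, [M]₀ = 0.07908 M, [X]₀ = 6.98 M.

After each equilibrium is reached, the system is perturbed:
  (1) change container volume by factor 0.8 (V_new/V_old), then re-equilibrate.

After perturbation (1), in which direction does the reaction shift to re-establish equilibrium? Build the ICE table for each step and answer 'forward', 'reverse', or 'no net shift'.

Q₀ = 8.6192e+04 vs Keq = 2.9410e+04 ⇒ Q>K, reverse
Step 1:
                    A           M           X
  I             1.143     0.07908        6.98
  C           0.01116     0.03348    -0.02232
  E             1.154      0.1126       6.958
  solve Keq expr → x = -0.01116; check Q = 2.9410e+04
Then change container volume by factor 0.8 (V_new/V_old).
Step 2:
                    A           M           X
  I             1.443      0.1407       8.697
  C         -0.006383    -0.01915     0.01277
  E             1.436      0.1216        8.71
  solve Keq expr → x = 0.006383; check Q = 2.9410e+04

Direction: forward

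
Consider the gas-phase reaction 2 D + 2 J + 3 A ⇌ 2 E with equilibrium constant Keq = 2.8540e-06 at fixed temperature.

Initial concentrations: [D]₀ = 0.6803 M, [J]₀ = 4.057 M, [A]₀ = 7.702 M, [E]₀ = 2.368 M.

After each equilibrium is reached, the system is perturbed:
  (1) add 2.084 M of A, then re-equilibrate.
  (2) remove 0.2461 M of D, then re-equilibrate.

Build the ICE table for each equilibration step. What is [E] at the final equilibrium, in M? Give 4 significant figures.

Q₀ = 0.001611 vs Keq = 2.8540e-06 ⇒ Q>K, reverse
Step 1:
                    D           J           A           E
  I            0.6803       4.057       7.702       2.368
  C             1.643       1.643       2.464      -1.643
  E             2.323         5.7       10.17      0.7251
  solve Keq expr → x = -0.8214; check Q = 2.8540e-06
Then add 2.084 M of A.
Step 2:
                    D           J           A           E
  I             2.323         5.7       12.25      0.7251
  C           -0.1351     -0.1351     -0.2026      0.1351
  E             2.188       5.565       12.05      0.8602
  solve Keq expr → x = 0.06753; check Q = 2.8540e-06
Then remove 0.2461 M of D.
Step 3:
                    D           J           A           E
  I             1.942       5.565       12.05      0.8602
  C           0.05749     0.05749     0.08623    -0.05749
  E             1.999       5.622       12.13      0.8027
  solve Keq expr → x = -0.02874; check Q = 2.8540e-06

[E]_eq = 0.8027 M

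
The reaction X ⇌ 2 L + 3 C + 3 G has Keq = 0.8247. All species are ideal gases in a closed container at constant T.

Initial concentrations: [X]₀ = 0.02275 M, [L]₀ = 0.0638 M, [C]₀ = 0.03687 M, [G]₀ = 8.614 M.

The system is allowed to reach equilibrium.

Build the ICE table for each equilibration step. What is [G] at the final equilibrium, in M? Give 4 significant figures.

Q₀ = 0.005732 vs Keq = 0.8247 ⇒ Q<K, forward
Step 1:
                    X           L           C           G
  init        0.02275      0.0638     0.03687       8.614
  Δ          -0.01736     0.03472     0.05208     0.05208
  eq          0.00539     0.09852     0.08895       8.666
  solve Keq expr → x = 0.01736; check Q = 0.8247

[G]_eq = 8.666 M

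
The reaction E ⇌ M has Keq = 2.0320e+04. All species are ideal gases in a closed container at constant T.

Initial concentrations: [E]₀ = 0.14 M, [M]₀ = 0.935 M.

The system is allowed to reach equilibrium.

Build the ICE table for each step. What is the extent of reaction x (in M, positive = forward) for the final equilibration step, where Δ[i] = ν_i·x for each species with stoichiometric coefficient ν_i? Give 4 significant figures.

Q₀ = 6.679 vs Keq = 2.0320e+04 ⇒ Q<K, forward
Step 1:
                    E           M
  init           0.14       0.935
  Δ           -0.1399      0.1399
  eq       5.2901e-05       1.075
  solve Keq expr → x = 0.1399; check Q = 2.0320e+04

x = 0.1399 M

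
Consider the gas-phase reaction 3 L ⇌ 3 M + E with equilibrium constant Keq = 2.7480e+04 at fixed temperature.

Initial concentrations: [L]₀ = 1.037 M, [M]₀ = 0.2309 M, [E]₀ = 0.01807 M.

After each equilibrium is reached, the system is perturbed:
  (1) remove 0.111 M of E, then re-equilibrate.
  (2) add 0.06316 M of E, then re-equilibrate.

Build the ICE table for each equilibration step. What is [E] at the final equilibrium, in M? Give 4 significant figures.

Q₀ = 1.9948e-04 vs Keq = 2.7480e+04 ⇒ Q<K, forward
Step 1:
                    L           M           E
  Initial       1.037      0.2309     0.01807
  Change       -1.008       1.008       0.336
  Equil       0.02904       1.239      0.3541
  solve Keq expr → x = 0.336; check Q = 2.7480e+04
Then remove 0.111 M of E.
Step 2:
                    L           M           E
  Initial     0.02904       1.239      0.2431
  Change    -0.003315    0.003315    0.001105
  Equil       0.02573       1.242      0.2442
  solve Keq expr → x = 0.001105; check Q = 2.7480e+04
Then add 0.06316 M of E.
Step 3:
                    L           M           E
  Initial     0.02573       1.242      0.3073
  Change     0.001986   -0.001986 -6.6210e-04
  Equil       0.02771        1.24      0.3067
  solve Keq expr → x = -6.6210e-04; check Q = 2.7480e+04

[E]_eq = 0.3067 M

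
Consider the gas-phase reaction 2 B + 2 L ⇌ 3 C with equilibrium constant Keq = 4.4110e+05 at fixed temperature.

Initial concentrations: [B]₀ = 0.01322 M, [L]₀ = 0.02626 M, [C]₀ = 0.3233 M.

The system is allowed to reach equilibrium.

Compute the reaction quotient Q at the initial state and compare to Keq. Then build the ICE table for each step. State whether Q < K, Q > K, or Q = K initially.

Q₀ = 2.8039e+05; Q < K (proceeds forward)

Q₀ = 2.8039e+05 vs Keq = 4.4110e+05 ⇒ Q<K, forward
Step 1:
                    B           L           C
  init        0.01322     0.02626      0.3233
  Δ         -0.001776   -0.001776    0.002663
  eq          0.01144     0.02448       0.326
  solve Keq expr → x = 8.8778e-04; check Q = 4.4110e+05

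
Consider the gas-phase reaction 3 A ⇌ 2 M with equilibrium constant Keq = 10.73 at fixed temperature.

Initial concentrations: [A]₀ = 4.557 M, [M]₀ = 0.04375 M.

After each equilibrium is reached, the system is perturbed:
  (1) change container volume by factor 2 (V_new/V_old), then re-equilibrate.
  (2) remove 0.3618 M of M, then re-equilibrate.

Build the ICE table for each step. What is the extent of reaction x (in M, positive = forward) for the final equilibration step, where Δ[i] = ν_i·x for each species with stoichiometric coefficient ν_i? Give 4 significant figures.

Q₀ = 2.0226e-05 vs Keq = 10.73 ⇒ Q<K, forward
Step 1:
                    A           M
  init          4.557     0.04375
  Δ            -3.717       2.478
  eq             0.84       2.522
  solve Keq expr → x = 1.239; check Q = 10.73
Then change container volume by factor 2 (V_new/V_old).
Step 2:
                    A           M
  init           0.42       1.261
  Δ           0.09188    -0.06126
  eq           0.5119         1.2
  solve Keq expr → x = -0.03063; check Q = 10.73
Then remove 0.3618 M of M.
Step 3:
                    A           M
  init         0.5119      0.8378
  Δ          -0.08994     0.05996
  eq           0.4219      0.8978
  solve Keq expr → x = 0.02998; check Q = 10.73

x = 0.02998 M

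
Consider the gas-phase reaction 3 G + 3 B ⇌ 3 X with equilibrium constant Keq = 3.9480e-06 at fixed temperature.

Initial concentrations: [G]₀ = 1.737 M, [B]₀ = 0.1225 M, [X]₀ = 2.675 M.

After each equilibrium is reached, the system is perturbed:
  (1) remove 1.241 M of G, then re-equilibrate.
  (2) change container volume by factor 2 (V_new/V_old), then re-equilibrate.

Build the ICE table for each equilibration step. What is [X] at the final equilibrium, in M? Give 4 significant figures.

[X]_eq = 0.03349 M

Q₀ = 1987 vs Keq = 3.9480e-06 ⇒ Q>K, reverse
Step 1:
                  G         B         X
  Initial     1.737    0.1225     2.675
  Change      2.499     2.499    -2.499
  Equil       4.236     2.622    0.1756
  solve Keq expr → x = -0.8331; check Q = 3.9480e-06
Then remove 1.241 M of G.
Step 2:
                  G         B         X
  Initial     2.995     2.622    0.1756
  Change     0.0472    0.0472   -0.0472
  Equil       3.043     2.669    0.1284
  solve Keq expr → x = -0.01573; check Q = 3.9480e-06
Then change container volume by factor 2 (V_new/V_old).
Step 3:
                  G         B         X
  Initial     1.521     1.335   0.06418
  Change    0.03069   0.03069  -0.03069
  Equil       1.552     1.365   0.03349
  solve Keq expr → x = -0.01023; check Q = 3.9480e-06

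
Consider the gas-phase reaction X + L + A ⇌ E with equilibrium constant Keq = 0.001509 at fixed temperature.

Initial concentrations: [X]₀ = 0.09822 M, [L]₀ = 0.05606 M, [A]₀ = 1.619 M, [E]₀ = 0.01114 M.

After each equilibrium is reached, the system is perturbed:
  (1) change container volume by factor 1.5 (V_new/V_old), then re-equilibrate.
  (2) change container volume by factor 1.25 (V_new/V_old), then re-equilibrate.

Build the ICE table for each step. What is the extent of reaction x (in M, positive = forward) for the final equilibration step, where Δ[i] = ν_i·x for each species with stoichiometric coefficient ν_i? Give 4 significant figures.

x = -1.5421e-06 M

Q₀ = 1.25 vs Keq = 0.001509 ⇒ Q>K, reverse
Step 1:
                  X         L         A         E
  I         0.09822   0.05606     1.619   0.01114
  C         0.01112   0.01112   0.01112  -0.01112
  E          0.1093   0.06718      1.63 1.8070e-05
  solve Keq expr → x = -0.01112; check Q = 0.001509
Then change container volume by factor 1.5 (V_new/V_old).
Step 2:
                  X         L         A         E
  I         0.07289   0.04479     1.087 1.2046e-05
  C       6.6911e-06 6.6911e-06 6.6911e-06 -6.6911e-06
  E          0.0729   0.04479     1.087 5.3553e-06
  solve Keq expr → x = -6.6911e-06; check Q = 0.001509
Then change container volume by factor 1.25 (V_new/V_old).
Step 3:
                  X         L         A         E
  I         0.05832   0.03584    0.8694 4.2842e-06
  C       1.5421e-06 1.5421e-06 1.5421e-06 -1.5421e-06
  E         0.05832   0.03584    0.8694 2.7421e-06
  solve Keq expr → x = -1.5421e-06; check Q = 0.001509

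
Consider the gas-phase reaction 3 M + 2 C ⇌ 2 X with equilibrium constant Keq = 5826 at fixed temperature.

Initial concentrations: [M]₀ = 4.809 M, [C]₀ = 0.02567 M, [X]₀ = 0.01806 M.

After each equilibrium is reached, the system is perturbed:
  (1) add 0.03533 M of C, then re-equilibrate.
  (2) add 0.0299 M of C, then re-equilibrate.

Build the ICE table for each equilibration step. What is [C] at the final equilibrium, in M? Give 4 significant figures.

[C]_eq = 1.4114e-04 M

Q₀ = 0.004451 vs Keq = 5826 ⇒ Q<K, forward
Step 1:
                  M         C         X
  I           4.809   0.02567   0.01806
  C        -0.03842  -0.02562   0.02562
  E           4.771 5.4915e-05   0.04368
  solve Keq expr → x = 0.01281; check Q = 5826
Then add 0.03533 M of C.
Step 2:
                  M         C         X
  I           4.771   0.03538   0.04368
  C        -0.05293  -0.03528   0.03528
  E           4.718 1.0096e-04   0.07896
  solve Keq expr → x = 0.01764; check Q = 5826
Then add 0.0299 M of C.
Step 3:
                  M         C         X
  I           4.718      0.03   0.07896
  C        -0.04479  -0.02986   0.02986
  E           4.673 1.4114e-04    0.1088
  solve Keq expr → x = 0.01493; check Q = 5826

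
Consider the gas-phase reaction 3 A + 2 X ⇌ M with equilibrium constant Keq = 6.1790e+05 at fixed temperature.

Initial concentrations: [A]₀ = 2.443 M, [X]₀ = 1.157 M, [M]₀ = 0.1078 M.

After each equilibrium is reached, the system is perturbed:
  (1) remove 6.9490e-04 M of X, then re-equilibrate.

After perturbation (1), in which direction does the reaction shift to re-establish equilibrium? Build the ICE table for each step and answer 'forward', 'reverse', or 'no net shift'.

Q₀ = 0.005523 vs Keq = 6.1790e+05 ⇒ Q<K, forward
Step 1:
                  A         X         M
  init        2.443     1.157    0.1078
  Δ          -1.733    -1.155    0.5776
  eq         0.7101   0.00176    0.6854
  solve Keq expr → x = 0.5776; check Q = 6.1790e+05
Then remove 6.9490e-04 M of X.
Step 2:
                  A         X         M
  init       0.7101  0.001065    0.6854
  Δ        0.001036 6.9061e-04 -3.4531e-04
  eq         0.7112  0.001756    0.6851
  solve Keq expr → x = -3.4531e-04; check Q = 6.1790e+05

Direction: reverse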